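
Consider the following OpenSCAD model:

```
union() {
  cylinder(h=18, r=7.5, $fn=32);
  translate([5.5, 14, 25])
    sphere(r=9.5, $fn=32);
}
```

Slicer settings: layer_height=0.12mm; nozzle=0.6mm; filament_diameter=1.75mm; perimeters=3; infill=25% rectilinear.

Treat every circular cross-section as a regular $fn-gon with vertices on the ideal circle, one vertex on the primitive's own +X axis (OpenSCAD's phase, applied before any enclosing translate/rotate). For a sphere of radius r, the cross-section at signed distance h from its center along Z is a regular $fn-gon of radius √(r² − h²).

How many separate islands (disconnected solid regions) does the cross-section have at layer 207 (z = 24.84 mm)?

At z = 24.84 mm: the cylinder is not intersected at this z (z outside [0, 18]); the sphere at (5.5, 14): section is a regular 32-gon, circumradius = √(r²−h²) = √(9.5²−0.16²) = 9.499; Combining (union): only the r=9.5 sphere at (5.5, 14) is present, so the union is just that shape — 1 connected region. Overall, the cross-section is a single solid region. Island count = 1.

1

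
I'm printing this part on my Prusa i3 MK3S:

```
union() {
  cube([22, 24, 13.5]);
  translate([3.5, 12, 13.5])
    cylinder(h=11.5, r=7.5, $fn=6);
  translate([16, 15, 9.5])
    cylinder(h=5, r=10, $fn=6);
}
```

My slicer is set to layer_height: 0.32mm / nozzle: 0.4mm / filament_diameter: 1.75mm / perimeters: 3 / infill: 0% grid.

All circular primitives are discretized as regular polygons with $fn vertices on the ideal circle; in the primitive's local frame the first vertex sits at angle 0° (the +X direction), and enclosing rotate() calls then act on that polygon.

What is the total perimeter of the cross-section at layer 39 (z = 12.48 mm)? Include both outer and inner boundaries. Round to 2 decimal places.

94.14 mm

At z = 12.48 mm: the 22×24 cube contributes its full rectangle (perimeter 92.00 mm); the cylinder at (3.5, 12) is not intersected at this z (z outside [13.5, 25]); the cylinder at (16, 15): section is a regular 6-gon, circumradius r=10 (perimeter = 2·6·10.000·sin(180°/6) = 60.00 mm); Merging all regions: the regions partially overlap (shared area 232.09 mm²), so the edge portions inside another operand are dropped and the merged outline is re-measured after clipping — boundary = 94.14 mm. Overall, the cross-section is a single solid region. Total boundary length (outer) = 94.14 mm.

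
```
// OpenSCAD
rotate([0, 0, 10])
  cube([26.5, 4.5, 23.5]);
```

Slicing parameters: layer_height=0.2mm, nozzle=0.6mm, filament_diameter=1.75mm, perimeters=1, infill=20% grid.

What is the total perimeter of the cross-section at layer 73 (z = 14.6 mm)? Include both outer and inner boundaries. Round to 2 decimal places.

62.00 mm

At z = 14.6 mm: the cube is present — its section is the full 26.5×4.5 rectangle (perimeter 62.00 mm); (rotated 10° about Z; rotation is an isometry so areas/perimeters/island counts are preserved). Overall, the cross-section is a single solid region. Total boundary length (outer) = 62.00 mm.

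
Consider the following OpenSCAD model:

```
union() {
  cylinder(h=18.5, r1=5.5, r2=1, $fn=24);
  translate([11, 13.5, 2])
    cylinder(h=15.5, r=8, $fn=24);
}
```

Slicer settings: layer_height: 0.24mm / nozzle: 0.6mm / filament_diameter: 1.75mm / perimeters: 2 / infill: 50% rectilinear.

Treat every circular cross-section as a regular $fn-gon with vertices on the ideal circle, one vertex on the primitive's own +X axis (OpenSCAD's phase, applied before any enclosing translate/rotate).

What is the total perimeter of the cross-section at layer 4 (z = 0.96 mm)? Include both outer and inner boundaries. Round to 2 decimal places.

At z = 0.96 mm: the cone: at t=0.052 of its height the radius interpolates to r₁+(r₂−r₁)t = 5.266, giving a regular 24-gon of that circumradius (perimeter = 2·24·5.266·sin(180°/24) = 33.00 mm); the cylinder at (11, 13.5) is absent (z outside [2, 17.5]); Taking the union: only the cone is present, so the union is just that shape — boundary = 33.00 mm. Overall, the cross-section is a single solid region. Total boundary length (outer) = 33.00 mm.

33.00 mm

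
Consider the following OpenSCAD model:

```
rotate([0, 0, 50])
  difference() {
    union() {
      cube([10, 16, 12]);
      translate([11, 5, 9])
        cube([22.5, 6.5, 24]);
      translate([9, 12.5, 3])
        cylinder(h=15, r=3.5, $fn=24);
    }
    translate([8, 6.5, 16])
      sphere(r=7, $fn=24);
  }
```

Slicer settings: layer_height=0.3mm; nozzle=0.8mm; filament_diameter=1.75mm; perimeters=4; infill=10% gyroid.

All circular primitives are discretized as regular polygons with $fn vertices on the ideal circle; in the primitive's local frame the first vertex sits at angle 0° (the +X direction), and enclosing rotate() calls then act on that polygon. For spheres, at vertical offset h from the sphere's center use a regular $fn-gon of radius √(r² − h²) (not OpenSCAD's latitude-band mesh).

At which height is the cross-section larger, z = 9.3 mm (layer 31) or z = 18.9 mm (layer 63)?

Layer 31 (z = 9.3): the cube (footprint 10×16) is included at this height (area 160.00 mm²); the cube at (11, 5) is present — its section is the full 22.5×6.5 rectangle (area 146.25 mm²); the r=3.5 cylinder at (9, 12.5) gives a regular 24-gon of circumradius 3.5 (constant along its height) (area = (24/2)·3.500²·sin(360°/24) = 38.05 mm²); Taking the union: the regions partially overlap — summed areas 344.30 mm² minus the doubly-counted overlap 27.41 mm² gives 316.89 mm² — area = 316.89 mm²; the sphere at (8, 6.5): section is a regular 24-gon, circumradius = √(r²−h²) = √(7²−6.7²) = 2.027 (area = (24/2)·2.027²·sin(360°/24) = 12.76 mm²); After the difference (first − rest): starting from the result so far (316.89 mm²), the r=7 sphere at (8, 6.5) partially overlaps it — only the 12.76 mm² overlap (of its 12.76 mm²) is removed, clipping the outline — area = 304.13 mm²; (whole slice rotated 50° about Z — lengths, areas and connectivity unchanged). So its area = 304.13 mm². Layer 63 (z = 18.9): the cube is not intersected at this z (z outside [0, 12]); the cube at (11, 5) is present — its section is the full 22.5×6.5 rectangle (area 146.25 mm²); the cylinder at (9, 12.5) does not reach this height (z outside [3, 18]); Taking the union: only the 22.5×6.5 cube at (11, 5) is present, so the union is just that shape — area = 146.25 mm²; the r=7 sphere at (8, 6.5) slices to a regular 24-gon of circumradius 6.371 (√(r²−h²) with h=2.9 from center) (area = (24/2)·6.371²·sin(360°/24) = 126.07 mm²); After the difference (first − rest): starting from that combined region (146.25 mm²), the r=7 sphere at (8, 6.5) partially overlaps it — only the 17.88 mm² overlap (of its 126.07 mm²) is removed, clipping the outline — area = 128.37 mm²; (rotated 50° about Z; rotation is an isometry so areas/perimeters/island counts are preserved). So its area = 128.37 mm². Layer 31 is larger (304.13 vs 128.37 mm²).

layer 31 (z = 9.3 mm)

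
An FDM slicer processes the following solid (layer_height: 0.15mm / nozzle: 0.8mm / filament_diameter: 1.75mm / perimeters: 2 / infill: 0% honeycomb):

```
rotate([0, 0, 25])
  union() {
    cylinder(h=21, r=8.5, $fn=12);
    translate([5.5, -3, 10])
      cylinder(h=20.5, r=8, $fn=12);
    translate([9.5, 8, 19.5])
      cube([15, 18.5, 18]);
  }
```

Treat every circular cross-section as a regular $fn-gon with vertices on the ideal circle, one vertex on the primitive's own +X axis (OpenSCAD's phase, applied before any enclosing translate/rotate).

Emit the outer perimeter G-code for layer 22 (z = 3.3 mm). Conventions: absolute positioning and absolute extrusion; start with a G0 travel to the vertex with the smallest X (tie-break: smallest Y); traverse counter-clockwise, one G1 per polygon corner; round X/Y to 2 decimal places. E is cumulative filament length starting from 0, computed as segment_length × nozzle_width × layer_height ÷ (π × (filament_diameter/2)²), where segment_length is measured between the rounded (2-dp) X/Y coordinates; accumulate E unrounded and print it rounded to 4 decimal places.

At z = 3.3 mm: the r=8.5 cylinder contributes a regular 12-gon of circumradius 8.5; the cylinder at (5.5, -3) is absent (z outside [10, 30.5]); the cube at (9.5, 8) is not intersected at this z (z outside [19.5, 37.5]); Taking the union: only the r=8.5 cylinder is present, so the union is just that shape — 1 connected region; (whole slice rotated 25° about Z — lengths, areas and connectivity unchanged). The outline is a single polygon with 12 vertices. Extrusion per mm of travel: 0.8 × 0.15 / (π × 0.875²) = 0.049890. Accumulating E over each segment gives final E = 2.6340.

G0 X-8.47 Y0.74 Z3.30
G1 X-7.70 Y-3.59 E0.2194
G1 X-4.88 Y-6.96 E0.4386
G1 X-0.74 Y-8.47 E0.6585
G1 X3.59 Y-7.70 E0.8779
G1 X6.96 Y-4.88 E1.0971
G1 X8.47 Y-0.74 E1.3170
G1 X7.70 Y3.59 E1.5364
G1 X4.88 Y6.96 E1.7556
G1 X0.74 Y8.47 E1.9755
G1 X-3.59 Y7.70 E2.1949
G1 X-6.96 Y4.88 E2.4141
G1 X-8.47 Y0.74 E2.6340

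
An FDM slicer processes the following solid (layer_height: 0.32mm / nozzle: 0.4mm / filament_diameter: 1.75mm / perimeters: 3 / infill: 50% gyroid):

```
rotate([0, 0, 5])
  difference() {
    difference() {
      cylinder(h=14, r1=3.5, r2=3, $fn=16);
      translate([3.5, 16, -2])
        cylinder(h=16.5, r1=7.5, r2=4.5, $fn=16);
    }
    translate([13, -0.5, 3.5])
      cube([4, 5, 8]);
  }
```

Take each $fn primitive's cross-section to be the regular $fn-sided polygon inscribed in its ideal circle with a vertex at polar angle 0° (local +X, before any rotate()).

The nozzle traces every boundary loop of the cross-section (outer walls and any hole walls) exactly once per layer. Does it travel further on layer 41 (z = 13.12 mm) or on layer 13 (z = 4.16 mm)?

Layer 41 (z = 13.12): the cone: at t=0.937 of its height the radius interpolates to r₁+(r₂−r₁)t = 3.031, giving a regular 16-gon of that circumradius (perimeter = 2·16·3.031·sin(180°/16) = 18.92 mm); the cone at (3.5, 16) (r1=7.5→r2=4.5) has section circumradius 4.751 here — a regular 16-gon (perimeter = 2·16·4.751·sin(180°/16) = 29.66 mm); Taking the first minus the rest: starting from the cone, the cone at (3.5, 16) misses the remaining region (no effect) — boundary = 18.92 mm; the cube at (13, -0.5) is not intersected at this z (z outside [3.5, 11.5]); After the difference (first − rest): none of the subtracted shapes is present at this height, so the result so far is unchanged — boundary = 18.92 mm; (rotated 5° about Z; rotation is an isometry so areas/perimeters/island counts are preserved). So its perimeter = 18.92 mm. Layer 13 (z = 4.16): the cone (r1=3.5→r2=3) has section circumradius 3.351 here — a regular 16-gon (perimeter = 2·16·3.351·sin(180°/16) = 20.92 mm); the cone at (3.5, 16) (r1=7.5→r2=4.5) has section circumradius 6.380 here — a regular 16-gon (perimeter = 2·16·6.380·sin(180°/16) = 39.83 mm); Taking the first minus the rest: starting from the cone, the cone at (3.5, 16) misses the remaining region (no effect) — boundary = 20.92 mm; the 4×5 cube at (13, -0.5) contributes its full rectangle (perimeter 18.00 mm); Subtracting the remaining from the first: starting from the result so far, the 4×5 cube at (13, -0.5) misses the remaining region (no effect) — boundary = 20.92 mm; (whole slice rotated 5° about Z — lengths, areas and connectivity unchanged). So its perimeter = 20.92 mm. Layer 13 is larger (20.92 vs 18.92 mm).

layer 13 (z = 4.16 mm)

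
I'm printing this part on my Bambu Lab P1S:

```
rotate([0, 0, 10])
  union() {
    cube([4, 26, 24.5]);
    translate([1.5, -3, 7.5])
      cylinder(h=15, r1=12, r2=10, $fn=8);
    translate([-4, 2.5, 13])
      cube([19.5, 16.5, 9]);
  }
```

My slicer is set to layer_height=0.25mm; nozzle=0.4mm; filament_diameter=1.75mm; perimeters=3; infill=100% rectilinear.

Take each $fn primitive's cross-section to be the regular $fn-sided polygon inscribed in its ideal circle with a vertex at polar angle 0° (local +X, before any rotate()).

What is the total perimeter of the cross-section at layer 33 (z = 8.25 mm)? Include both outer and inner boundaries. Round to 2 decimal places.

108.39 mm

At z = 8.25 mm: the cube (footprint 4×26) is included at this height (perimeter 60.00 mm); the cone at (1.5, -3) contributes a regular 8-gon of circumradius 11.900 (interpolated between r1=12 and r2=10 at t=0.050) (perimeter = 2·8·11.900·sin(180°/8) = 72.86 mm); the cube at (-4, 2.5) is absent (z outside [13, 22]); Taking the union: the regions partially overlap (shared area 33.84 mm²), so the edge portions inside another operand are dropped and the merged outline is re-measured after clipping — boundary = 108.39 mm; (rotated 10° about Z; rotation is an isometry so areas/perimeters/island counts are preserved). Overall, the cross-section is a single solid region. Total boundary length (outer) = 108.39 mm.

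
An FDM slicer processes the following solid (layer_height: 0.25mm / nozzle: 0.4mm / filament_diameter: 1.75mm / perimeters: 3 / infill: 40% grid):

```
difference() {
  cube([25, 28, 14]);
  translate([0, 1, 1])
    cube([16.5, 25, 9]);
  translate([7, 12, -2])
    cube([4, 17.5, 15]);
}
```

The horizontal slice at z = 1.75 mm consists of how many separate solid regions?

2

At z = 1.75 mm: the cube (footprint 25×28) is included at this height; the cube at (0, 1) is present — its section is the full 16.5×25 rectangle; the cube at (7, 12) (footprint 4×17.5) is included at this height; Taking the first minus the rest: starting from the 25×28 cube, the 16.5×25 cube at (0, 1) lies inside it touching the edge (removes its full 412.50 mm²); the 4×17.5 cube at (7, 12) partially overlaps it — only the 8.00 mm² overlap (of its 70.00 mm²) is removed, clipping the outline — 2 connected regions. The result has 2 disconnected regions.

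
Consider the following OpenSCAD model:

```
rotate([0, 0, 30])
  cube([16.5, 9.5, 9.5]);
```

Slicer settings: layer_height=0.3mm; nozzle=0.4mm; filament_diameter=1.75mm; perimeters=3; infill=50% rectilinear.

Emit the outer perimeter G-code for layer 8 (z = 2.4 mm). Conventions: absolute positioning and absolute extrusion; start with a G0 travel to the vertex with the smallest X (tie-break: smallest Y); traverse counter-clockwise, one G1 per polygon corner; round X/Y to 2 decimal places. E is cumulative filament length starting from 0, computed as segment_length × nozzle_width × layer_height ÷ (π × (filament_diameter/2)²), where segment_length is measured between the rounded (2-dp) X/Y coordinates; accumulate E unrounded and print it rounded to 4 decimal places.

At z = 2.4 mm: the 16.5×9.5 cube contributes its full rectangle; (whole slice rotated 30° about Z — lengths, areas and connectivity unchanged). The outline is a single polygon with 4 vertices. Extrusion per mm of travel: 0.4 × 0.3 / (π × 0.875²) = 0.049890. Accumulating E over each segment gives final E = 2.5946.

G0 X-4.75 Y8.23 Z2.40
G1 X0.00 Y0.00 E0.4741
G1 X14.29 Y8.25 E1.2973
G1 X9.54 Y16.48 E1.7714
G1 X-4.75 Y8.23 E2.5946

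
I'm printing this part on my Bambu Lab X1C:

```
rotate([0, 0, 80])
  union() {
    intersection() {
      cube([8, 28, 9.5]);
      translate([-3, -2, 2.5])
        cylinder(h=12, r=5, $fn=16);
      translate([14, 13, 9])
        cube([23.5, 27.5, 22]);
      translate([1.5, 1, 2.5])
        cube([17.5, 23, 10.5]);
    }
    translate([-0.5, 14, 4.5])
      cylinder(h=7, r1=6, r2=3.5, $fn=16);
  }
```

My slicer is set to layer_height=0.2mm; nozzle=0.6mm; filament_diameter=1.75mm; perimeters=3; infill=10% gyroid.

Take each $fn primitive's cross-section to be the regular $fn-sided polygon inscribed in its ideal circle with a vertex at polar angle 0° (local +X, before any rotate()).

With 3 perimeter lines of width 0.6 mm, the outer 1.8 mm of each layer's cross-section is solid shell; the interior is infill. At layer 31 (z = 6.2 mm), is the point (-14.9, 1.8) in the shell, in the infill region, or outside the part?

infill

At z = 6.2 mm: the cube is present — its section is the full 8×28 rectangle; the r=5 cylinder at (-3, -2) gives a regular 16-gon of circumradius 5 (constant along its height); the cube at (14, 13) is absent (z outside [9, 31]); the cube at (1.5, 1) (footprint 17.5×23) is included at this height; Taking the intersection: at least one operand is absent at this height, so nothing remains; the cone at (-0.5, 14): at t=0.243 of its height the radius interpolates to r₁+(r₂−r₁)t = 5.393, giving a regular 16-gon of that circumradius; Taking the union: only the cone at (-0.5, 14) is present, so the union is just that shape — 1 connected region; (whole slice rotated 80° about Z — lengths, areas and connectivity unchanged). Overall, the cross-section is a single solid region. Undo the 80° rotation: the query point maps to (-0.815, 14.986) in the un-rotated model frame. The nearest boundary edge runs (-0.50, 19.39)→(-2.56, 18.98); distance from the point to it = 4.26 mm. The point is inside the cross-section and 4.26 mm from the nearest boundary — more than the 1.8 mm shell width (3 × 0.6), so it's in the infill interior.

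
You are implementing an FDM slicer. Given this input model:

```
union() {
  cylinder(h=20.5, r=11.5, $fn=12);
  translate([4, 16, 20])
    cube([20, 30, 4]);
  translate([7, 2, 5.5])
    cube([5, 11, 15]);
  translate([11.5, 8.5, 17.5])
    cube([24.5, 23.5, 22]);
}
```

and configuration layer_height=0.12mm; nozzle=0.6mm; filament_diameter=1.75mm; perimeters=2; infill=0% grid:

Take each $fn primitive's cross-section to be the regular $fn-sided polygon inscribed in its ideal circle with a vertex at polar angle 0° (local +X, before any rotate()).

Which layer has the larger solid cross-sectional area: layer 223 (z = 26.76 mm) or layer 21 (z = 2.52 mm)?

layer 223 (z = 26.76 mm)

Layer 223 (z = 26.76): the cylinder is not intersected at this z (z outside [0, 20.5]); the cube at (4, 16) does not reach this height (z outside [20, 24]); the cube at (7, 2) does not reach this height (z outside [5.5, 20.5]); the cube at (11.5, 8.5) is present — its section is the full 24.5×23.5 rectangle (area 575.75 mm²); Merging all regions: only the 24.5×23.5 cube at (11.5, 8.5) is present, so the union is just that shape — area = 575.75 mm². So its area = 575.75 mm². Layer 21 (z = 2.52): the r=11.5 cylinder contributes a regular 12-gon of circumradius 11.5 (area = (12/2)·11.500²·sin(360°/12) = 396.75 mm²); the cube at (4, 16) is not intersected at this z (z outside [20, 24]); the cube at (7, 2) is absent (z outside [5.5, 20.5]); the cube at (11.5, 8.5) is absent (z outside [17.5, 39.5]); Combining (union): only the r=11.5 cylinder is present, so the union is just that shape — area = 396.75 mm². So its area = 396.75 mm². Layer 223 is larger (575.75 vs 396.75 mm²).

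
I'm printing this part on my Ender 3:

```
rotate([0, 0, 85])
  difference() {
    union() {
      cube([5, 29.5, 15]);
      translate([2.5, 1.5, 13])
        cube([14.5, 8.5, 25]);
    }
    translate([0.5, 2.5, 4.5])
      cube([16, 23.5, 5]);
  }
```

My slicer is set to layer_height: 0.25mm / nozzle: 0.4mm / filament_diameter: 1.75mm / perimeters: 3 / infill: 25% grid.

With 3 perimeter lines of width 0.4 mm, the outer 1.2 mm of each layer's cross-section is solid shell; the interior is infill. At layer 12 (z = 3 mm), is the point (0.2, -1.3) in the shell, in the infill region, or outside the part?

At z = 3 mm: the 5×29.5 cube contributes its full rectangle; the cube at (2.5, 1.5) does not reach this height (z outside [13, 38]); Combining (union): only the 5×29.5 cube is present, so the union is just that shape — 1 connected region; the cube at (0.5, 2.5) is not intersected at this z (z outside [4.5, 9.5]); Taking the first minus the rest: none of the subtracted shapes is present at this height, so that combined region is unchanged — 1 connected region; (whole slice rotated 85° about Z — lengths, areas and connectivity unchanged). Overall, the cross-section is a single solid region. Undo the 85° rotation: the query point maps to (-1.278, -0.313) in the un-rotated model frame. The nearest boundary edge runs (0.00, 0.00)→(5.00, 0.00); distance from the point to it = 1.32 mm. The point is not inside any of the regions above, so it lies outside the cross-section (1.32 mm from the nearest boundary).

outside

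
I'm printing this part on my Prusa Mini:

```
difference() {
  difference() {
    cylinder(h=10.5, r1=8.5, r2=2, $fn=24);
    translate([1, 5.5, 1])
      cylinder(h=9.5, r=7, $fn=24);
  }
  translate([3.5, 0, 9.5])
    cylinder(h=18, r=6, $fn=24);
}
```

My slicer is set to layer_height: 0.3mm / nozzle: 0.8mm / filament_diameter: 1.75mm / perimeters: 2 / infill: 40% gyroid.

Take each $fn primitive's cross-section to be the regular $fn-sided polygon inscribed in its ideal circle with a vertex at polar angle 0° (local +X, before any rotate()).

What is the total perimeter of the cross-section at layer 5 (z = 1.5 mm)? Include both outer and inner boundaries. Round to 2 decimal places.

At z = 1.5 mm: the cone contributes a regular 24-gon of circumradius 7.571 (interpolated between r1=8.5 and r2=2 at t=0.143) (perimeter = 2·24·7.571·sin(180°/24) = 47.44 mm); the cylinder at (1, 5.5): section is a regular 24-gon, circumradius r=7 (perimeter = 2·24·7.000·sin(180°/24) = 43.86 mm); Taking the first minus the rest: starting from the cone, the r=7 cylinder at (1, 5.5) partially overlaps it — only the 85.73 mm² overlap (of its 152.19 mm²) is removed, clipping the outline — boundary = 48.82 mm; the cylinder at (3.5, 0) is absent (z outside [9.5, 27.5]); Subtracting the remaining from the first: none of the subtracted shapes is present at this height, so that combined region is unchanged — boundary = 48.82 mm. Overall, the cross-section is a single solid region. Total boundary length (outer) = 48.82 mm.

48.82 mm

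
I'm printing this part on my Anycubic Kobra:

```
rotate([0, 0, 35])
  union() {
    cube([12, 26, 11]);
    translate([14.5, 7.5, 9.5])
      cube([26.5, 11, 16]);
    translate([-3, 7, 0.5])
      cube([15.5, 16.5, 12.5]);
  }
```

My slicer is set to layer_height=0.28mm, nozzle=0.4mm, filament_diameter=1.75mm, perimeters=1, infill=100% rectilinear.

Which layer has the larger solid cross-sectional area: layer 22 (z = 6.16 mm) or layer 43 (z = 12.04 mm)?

Layer 22 (z = 6.16): the cube is present — its section is the full 12×26 rectangle (area 312.00 mm²); the cube at (14.5, 7.5) is absent (z outside [9.5, 25.5]); the 15.5×16.5 cube at (-3, 7) contributes its full rectangle (area 255.75 mm²); Merging all regions: the regions partially overlap — summed areas 567.75 mm² minus the doubly-counted overlap 198.00 mm² gives 369.75 mm² — area = 369.75 mm²; (rotated 35° about Z; rotation is an isometry so areas/perimeters/island counts are preserved). So its area = 369.75 mm². Layer 43 (z = 12.04): the cube does not reach this height (z outside [0, 11]); the cube at (14.5, 7.5) (footprint 26.5×11) is included at this height (area 291.50 mm²); the cube at (-3, 7) is present — its section is the full 15.5×16.5 rectangle (area 255.75 mm²); Merging all regions: the 2 present regions are separate (no shared area or edge), so areas and boundary lengths simply add and each stays a separate island — area = 547.25 mm²; (rotated 35° about Z; rotation is an isometry so areas/perimeters/island counts are preserved). So its area = 547.25 mm². Layer 43 is larger (547.25 vs 369.75 mm²).

layer 43 (z = 12.04 mm)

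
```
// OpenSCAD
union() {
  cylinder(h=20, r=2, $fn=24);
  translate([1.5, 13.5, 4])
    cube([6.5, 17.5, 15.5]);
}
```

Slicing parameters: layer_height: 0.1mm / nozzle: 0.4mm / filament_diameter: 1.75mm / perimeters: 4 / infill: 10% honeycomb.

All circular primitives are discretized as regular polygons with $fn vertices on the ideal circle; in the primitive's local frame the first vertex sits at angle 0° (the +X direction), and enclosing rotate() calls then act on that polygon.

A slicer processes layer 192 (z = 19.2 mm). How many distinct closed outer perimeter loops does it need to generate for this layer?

At z = 19.2 mm: the r=2 cylinder gives a regular 24-gon of circumradius 2 (constant along its height); the cube at (1.5, 13.5) is present — its section is the full 6.5×17.5 rectangle; Merging all regions: the 2 present regions are separate (no shared area or edge), so areas and boundary lengths simply add and each stays a separate island — 2 connected regions. The result has 2 disconnected regions.

2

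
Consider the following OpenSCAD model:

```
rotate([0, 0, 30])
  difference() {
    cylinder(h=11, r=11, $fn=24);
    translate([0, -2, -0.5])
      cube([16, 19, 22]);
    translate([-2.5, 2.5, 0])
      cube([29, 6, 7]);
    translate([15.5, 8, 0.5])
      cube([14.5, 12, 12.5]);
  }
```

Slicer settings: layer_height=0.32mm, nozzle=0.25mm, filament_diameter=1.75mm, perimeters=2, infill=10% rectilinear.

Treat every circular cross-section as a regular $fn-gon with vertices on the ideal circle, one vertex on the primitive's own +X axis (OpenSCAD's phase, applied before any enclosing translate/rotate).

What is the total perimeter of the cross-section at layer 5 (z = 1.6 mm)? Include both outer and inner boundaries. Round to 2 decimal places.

78.41 mm

At z = 1.6 mm: the r=11 cylinder gives a regular 24-gon of circumradius 11 (constant along its height) (perimeter = 2·24·11.000·sin(180°/24) = 68.92 mm); the cube at (0, -2) (footprint 16×19) is included at this height (perimeter 70.00 mm); the cube at (-2.5, 2.5) is present — its section is the full 29×6 rectangle (perimeter 70.00 mm); the 14.5×12 cube at (15.5, 8) contributes its full rectangle (perimeter 53.00 mm); Subtracting the remaining from the first: starting from the r=11 cylinder, the 16×19 cube at (0, -2) partially overlaps it — only the 115.69 mm² overlap (of its 304.00 mm²) is removed, clipping the outline; the 29×6 cube at (-2.5, 2.5) partially overlaps it — only the 15.00 mm² overlap (of its 174.00 mm²) is removed, clipping the outline; the 14.5×12 cube at (15.5, 8) misses the remaining region (no effect) — boundary = 78.41 mm; (whole slice rotated 30° about Z — lengths, areas and connectivity unchanged). Overall, the cross-section is a single solid region. Total boundary length (outer) = 78.41 mm.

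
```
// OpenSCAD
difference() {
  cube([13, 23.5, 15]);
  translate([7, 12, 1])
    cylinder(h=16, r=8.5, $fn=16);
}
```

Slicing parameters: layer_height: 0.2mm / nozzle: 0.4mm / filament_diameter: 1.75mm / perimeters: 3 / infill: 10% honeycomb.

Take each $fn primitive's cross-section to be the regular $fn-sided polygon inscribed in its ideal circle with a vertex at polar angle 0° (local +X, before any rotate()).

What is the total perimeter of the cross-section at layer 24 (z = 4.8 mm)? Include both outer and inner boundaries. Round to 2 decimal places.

81.98 mm

At z = 4.8 mm: the cube is present — its section is the full 13×23.5 rectangle (perimeter 73.00 mm); the r=8.5 cylinder at (7, 12) gives a regular 16-gon of circumradius 8.5 (constant along its height) (perimeter = 2·16·8.500·sin(180°/16) = 53.06 mm); Taking the first minus the rest: starting from the 13×23.5 cube, the r=8.5 cylinder at (7, 12) partially overlaps it — only the 193.15 mm² overlap (of its 221.19 mm²) is removed, clipping the outline — boundary = 81.98 mm. Overall, the cross-section has 2 separate islands. Total boundary length (outer) = 81.98 mm.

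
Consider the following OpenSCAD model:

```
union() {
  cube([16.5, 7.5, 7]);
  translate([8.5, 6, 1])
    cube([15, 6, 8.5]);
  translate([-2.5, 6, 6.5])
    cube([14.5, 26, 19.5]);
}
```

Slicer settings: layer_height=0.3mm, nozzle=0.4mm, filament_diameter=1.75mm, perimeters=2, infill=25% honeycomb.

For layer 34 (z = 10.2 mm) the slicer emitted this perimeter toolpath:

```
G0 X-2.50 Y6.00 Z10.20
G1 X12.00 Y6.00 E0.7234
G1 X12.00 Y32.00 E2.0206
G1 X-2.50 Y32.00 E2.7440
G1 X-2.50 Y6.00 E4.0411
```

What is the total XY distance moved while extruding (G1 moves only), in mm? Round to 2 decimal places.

81.00 mm

Sum the Euclidean lengths of each G1 segment: total = 81.00 mm.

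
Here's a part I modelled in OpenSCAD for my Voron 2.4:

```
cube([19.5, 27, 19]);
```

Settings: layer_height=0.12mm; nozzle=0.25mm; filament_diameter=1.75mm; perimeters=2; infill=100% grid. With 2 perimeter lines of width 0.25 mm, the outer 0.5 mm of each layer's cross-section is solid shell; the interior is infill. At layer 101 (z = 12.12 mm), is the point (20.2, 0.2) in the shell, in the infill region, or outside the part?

At z = 12.12 mm: the cube (footprint 19.5×27) is included at this height. Overall, the cross-section is a single solid region. The nearest boundary edge runs (19.50, 0.00)→(19.50, 27.00); distance from the point to it = 0.70 mm. The point is not inside any of the regions above, so it lies outside the cross-section (0.70 mm from the nearest boundary).

outside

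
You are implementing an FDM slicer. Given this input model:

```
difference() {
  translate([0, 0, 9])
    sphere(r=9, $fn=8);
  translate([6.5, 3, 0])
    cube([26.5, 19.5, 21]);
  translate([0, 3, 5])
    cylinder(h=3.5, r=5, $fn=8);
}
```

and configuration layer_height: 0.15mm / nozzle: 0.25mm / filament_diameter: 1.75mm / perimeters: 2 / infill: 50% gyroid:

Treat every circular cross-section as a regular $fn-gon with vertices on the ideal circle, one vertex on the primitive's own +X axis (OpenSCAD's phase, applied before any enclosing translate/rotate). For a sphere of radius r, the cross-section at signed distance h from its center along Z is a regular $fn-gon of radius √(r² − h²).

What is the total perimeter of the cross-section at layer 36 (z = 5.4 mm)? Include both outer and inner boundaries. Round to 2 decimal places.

At z = 5.4 mm: the sphere: section is a regular 8-gon, circumradius = √(r²−h²) = √(9²−3.6²) = 8.249 (perimeter = 2·8·8.249·sin(180°/8) = 50.51 mm); the cube at (6.5, 3) is present — its section is the full 26.5×19.5 rectangle (perimeter 92.00 mm); the r=5 cylinder at (0, 3) contributes a regular 8-gon of circumradius 5 (perimeter = 2·8·5.000·sin(180°/8) = 30.61 mm); Subtracting the remaining from the first: starting from the r=9 sphere, the 26.5×19.5 cube at (6.5, 3) partially overlaps it — only the 0.31 mm² overlap (of its 516.75 mm²) is removed, clipping the outline; the r=5 cylinder at (0, 3) lies wholly inside it (removes its full 70.71 mm² and its 30.61 mm outline becomes a hole wall) — boundary (outer + 1 inner loop) = 81.53 mm. Overall, the cross-section is one region with 1 hole. Total boundary length (outer + inner) = 81.53 mm.

81.53 mm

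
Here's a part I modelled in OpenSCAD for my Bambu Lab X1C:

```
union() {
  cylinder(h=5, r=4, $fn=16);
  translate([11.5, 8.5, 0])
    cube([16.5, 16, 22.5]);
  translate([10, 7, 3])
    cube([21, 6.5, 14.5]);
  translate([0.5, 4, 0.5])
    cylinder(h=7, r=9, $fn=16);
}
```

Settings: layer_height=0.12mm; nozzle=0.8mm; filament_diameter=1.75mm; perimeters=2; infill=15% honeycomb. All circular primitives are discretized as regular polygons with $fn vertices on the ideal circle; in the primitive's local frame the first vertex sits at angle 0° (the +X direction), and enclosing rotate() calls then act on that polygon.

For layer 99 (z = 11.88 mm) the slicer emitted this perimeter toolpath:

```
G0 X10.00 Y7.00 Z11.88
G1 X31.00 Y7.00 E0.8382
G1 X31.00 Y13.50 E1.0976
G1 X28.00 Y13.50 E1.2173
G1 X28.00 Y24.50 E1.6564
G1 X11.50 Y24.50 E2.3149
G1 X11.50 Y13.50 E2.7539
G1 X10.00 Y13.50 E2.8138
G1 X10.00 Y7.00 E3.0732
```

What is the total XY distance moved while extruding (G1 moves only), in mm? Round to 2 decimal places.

Sum the Euclidean lengths of each G1 segment: total = 77.00 mm.

77.00 mm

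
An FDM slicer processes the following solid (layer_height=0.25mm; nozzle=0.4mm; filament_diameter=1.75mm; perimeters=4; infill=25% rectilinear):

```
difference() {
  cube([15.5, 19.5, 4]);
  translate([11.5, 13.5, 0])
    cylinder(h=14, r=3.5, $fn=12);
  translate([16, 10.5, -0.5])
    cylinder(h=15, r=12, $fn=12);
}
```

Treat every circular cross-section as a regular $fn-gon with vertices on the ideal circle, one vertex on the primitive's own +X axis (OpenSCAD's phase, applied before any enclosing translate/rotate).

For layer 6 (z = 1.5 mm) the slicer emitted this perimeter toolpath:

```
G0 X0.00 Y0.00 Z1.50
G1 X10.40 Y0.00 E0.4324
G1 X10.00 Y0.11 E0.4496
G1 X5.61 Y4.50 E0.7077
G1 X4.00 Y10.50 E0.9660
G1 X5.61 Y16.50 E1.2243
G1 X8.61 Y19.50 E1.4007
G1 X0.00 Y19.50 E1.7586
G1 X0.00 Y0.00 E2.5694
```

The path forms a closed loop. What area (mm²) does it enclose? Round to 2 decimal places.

114.38 mm²

Apply the shoelace formula to the sequence of (X, Y) vertices; enclosed area = 114.38 mm².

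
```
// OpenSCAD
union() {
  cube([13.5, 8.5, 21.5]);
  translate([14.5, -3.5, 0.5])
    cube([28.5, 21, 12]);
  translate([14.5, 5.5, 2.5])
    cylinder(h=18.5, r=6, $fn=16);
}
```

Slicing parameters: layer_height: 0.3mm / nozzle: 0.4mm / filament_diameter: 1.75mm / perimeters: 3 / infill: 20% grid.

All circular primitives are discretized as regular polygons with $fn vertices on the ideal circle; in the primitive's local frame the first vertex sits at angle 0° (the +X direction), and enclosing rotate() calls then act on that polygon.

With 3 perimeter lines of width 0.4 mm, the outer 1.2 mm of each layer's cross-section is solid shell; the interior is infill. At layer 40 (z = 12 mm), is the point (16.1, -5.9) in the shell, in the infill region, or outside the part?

At z = 12 mm: the cube is present — its section is the full 13.5×8.5 rectangle; the 28.5×21 cube at (14.5, -3.5) contributes its full rectangle; the cylinder at (14.5, 5.5): section is a regular 16-gon, circumradius r=6; Combining (union): the regions partially overlap (shared area 90.52 mm²), so overlapping operands fuse into one piece — 1 connected region. Overall, the cross-section is a single solid region. The nearest boundary edge runs (43.00, -3.50)→(14.50, -3.50); distance from the point to it = 2.40 mm. The point is not inside any of the regions above, so it lies outside the cross-section (2.40 mm from the nearest boundary).

outside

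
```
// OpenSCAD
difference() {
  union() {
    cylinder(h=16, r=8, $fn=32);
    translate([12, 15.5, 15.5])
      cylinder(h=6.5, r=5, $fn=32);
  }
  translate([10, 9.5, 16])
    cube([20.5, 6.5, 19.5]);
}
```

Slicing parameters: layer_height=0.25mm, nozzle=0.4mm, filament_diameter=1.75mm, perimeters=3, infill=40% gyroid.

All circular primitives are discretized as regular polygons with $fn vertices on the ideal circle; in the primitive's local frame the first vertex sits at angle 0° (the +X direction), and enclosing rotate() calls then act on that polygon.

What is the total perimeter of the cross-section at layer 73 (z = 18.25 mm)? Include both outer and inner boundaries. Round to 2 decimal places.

At z = 18.25 mm: the cylinder is absent (z outside [0, 16]); the cylinder at (12, 15.5): section is a regular 32-gon, circumradius r=5 (perimeter = 2·32·5.000·sin(180°/32) = 31.37 mm); Merging all regions: only the r=5 cylinder at (12, 15.5) is present, so the union is just that shape — boundary = 31.37 mm; the cube at (10, 9.5) (footprint 20.5×6.5) is included at this height (perimeter 54.00 mm); Subtracting the remaining from the first: starting from the result so far, the 20.5×6.5 cube at (10, 9.5) partially overlaps it — only the 32.69 mm² overlap (of its 133.25 mm²) is removed, clipping the outline — boundary = 32.99 mm. Overall, the cross-section is a single solid region. Total boundary length (outer) = 32.99 mm.

32.99 mm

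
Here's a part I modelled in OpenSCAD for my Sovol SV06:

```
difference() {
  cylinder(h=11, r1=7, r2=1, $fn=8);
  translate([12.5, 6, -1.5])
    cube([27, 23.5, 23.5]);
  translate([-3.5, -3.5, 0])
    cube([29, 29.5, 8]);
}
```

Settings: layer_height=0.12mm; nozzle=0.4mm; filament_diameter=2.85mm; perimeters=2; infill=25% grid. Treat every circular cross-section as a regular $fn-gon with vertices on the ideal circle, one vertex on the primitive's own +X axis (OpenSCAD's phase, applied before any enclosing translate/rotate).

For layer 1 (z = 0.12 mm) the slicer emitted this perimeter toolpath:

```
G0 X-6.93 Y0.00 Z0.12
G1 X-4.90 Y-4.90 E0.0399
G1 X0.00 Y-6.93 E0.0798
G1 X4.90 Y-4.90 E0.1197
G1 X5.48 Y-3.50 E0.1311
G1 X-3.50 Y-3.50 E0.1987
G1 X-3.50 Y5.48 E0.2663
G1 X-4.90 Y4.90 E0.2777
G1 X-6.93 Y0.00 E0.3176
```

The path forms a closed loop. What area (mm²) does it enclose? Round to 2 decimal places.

46.19 mm²

Apply the shoelace formula to the sequence of (X, Y) vertices; enclosed area = 46.19 mm².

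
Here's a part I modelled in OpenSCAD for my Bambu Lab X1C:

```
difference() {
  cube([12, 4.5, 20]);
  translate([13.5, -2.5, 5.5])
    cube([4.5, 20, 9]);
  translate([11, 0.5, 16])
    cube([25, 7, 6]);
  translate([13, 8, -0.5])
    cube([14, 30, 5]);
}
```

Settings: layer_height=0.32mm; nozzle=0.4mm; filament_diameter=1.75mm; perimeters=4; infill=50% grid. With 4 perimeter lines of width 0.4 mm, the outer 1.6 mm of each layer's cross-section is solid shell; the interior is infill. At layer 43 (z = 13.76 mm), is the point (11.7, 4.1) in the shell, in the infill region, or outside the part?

At z = 13.76 mm: the cube is present — its section is the full 12×4.5 rectangle; the cube at (13.5, -2.5) (footprint 4.5×20) is included at this height; the cube at (11, 0.5) does not reach this height (z outside [16, 22]); the cube at (13, 8) does not reach this height (z outside [-0.5, 4.5]); After the difference (first − rest): starting from the 12×4.5 cube, the 4.5×20 cube at (13.5, -2.5) misses the remaining region (no effect) — 1 connected region. Overall, the cross-section is a single solid region. The nearest boundary edge runs (12.00, 4.50)→(12.00, 0.00); distance from the point to it = 0.30 mm. The point is inside the cross-section, 0.30 mm from the nearest boundary — within the 1.6 mm shell band (4 × 0.4).

shell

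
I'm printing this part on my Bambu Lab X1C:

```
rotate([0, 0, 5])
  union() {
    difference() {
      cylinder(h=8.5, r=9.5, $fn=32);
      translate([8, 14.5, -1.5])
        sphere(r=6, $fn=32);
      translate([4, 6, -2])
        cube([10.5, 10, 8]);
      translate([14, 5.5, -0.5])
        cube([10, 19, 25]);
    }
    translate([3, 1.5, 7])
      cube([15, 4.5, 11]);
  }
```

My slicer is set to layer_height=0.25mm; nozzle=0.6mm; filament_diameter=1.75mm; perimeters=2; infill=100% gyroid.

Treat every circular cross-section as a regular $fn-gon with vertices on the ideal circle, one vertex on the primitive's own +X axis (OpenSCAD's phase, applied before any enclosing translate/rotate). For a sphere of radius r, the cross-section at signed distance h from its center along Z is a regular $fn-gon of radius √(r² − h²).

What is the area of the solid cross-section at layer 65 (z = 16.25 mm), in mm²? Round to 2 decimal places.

67.50 mm²

At z = 16.25 mm: the cylinder is absent (z outside [0, 8.5]); the sphere at (8, 14.5) does not reach this height (|z−center|=17.750 > r=6); the cube at (4, 6) does not reach this height (z outside [-2, 6]); the cube at (14, 5.5) is present — its section is the full 10×19 rectangle (area 190.00 mm²); After the difference (first − rest): the first operand is absent here, so nothing remains; the cube at (3, 1.5) (footprint 15×4.5) is included at this height (area 67.50 mm²); Taking the union: only the 15×4.5 cube at (3, 1.5) is present, so the union is just that shape — area = 67.50 mm²; (rotated 5° about Z; rotation is an isometry so areas/perimeters/island counts are preserved). Overall, the cross-section is a single solid region. Net area = 67.50 mm².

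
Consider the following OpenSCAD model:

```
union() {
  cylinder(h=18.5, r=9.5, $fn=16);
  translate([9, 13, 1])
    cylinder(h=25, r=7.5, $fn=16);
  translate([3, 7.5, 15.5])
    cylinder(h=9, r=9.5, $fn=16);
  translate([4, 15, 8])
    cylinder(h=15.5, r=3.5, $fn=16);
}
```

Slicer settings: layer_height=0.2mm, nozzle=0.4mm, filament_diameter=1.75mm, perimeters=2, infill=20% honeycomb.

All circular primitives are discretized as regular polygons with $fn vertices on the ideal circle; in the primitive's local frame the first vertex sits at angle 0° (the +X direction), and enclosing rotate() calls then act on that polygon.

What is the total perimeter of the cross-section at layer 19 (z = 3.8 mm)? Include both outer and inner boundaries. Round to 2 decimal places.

At z = 3.8 mm: the r=9.5 cylinder contributes a regular 16-gon of circumradius 9.5 (perimeter = 2·16·9.500·sin(180°/16) = 59.31 mm); the r=7.5 cylinder at (9, 13) contributes a regular 16-gon of circumradius 7.5 (perimeter = 2·16·7.500·sin(180°/16) = 46.82 mm); the cylinder at (3, 7.5) is not intersected at this z (z outside [15.5, 24.5]); the cylinder at (4, 15) does not reach this height (z outside [8, 23.5]); Combining (union): the regions partially overlap (shared area 3.72 mm²), so the edge portions inside another operand are dropped and the merged outline is re-measured after clipping — boundary = 94.98 mm. Overall, the cross-section is a single solid region. Total boundary length (outer) = 94.98 mm.

94.98 mm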